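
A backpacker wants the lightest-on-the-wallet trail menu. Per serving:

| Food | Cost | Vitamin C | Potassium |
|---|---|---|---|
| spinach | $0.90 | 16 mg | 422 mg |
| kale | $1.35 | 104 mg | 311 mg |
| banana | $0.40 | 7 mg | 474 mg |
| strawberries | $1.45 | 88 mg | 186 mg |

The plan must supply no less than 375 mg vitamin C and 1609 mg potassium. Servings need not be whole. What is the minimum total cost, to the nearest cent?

A basic optimal solution has at most two foods positive. Try each food alone and each pair with both targets met exactly.
spinach only: max(375/16, 1609/422) = 23.44 servings → $21.09.
kale only: max(375/104, 1609/311) = 5.174 servings → $6.98.
banana only: max(375/7, 1609/474) = 53.57 servings → $21.43.
strawberries only: max(375/88, 1609/186) = 8.651 servings → $12.54.
spinach + kale with both tight: 1.303 servings and 3.405 servings → $5.77.
spinach + banana: the both-tight solution has a negative serving — not a feasible corner.
spinach + strawberries with both tight: 2.103 servings and 3.879 servings → $7.52.
kale + banana with both tight: 3.533 servings and 1.076 servings → $5.20.
kale + strawberries: the both-tight solution has a negative serving — not a feasible corner.
banana + strawberries with both tight: 1.778 servings and 4.12 servings → $6.69.
The minimum over all feasible corners is $5.20.

$5.20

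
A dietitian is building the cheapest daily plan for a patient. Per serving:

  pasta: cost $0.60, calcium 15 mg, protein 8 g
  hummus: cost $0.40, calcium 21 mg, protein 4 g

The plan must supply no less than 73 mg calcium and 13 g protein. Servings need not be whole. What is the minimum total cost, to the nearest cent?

pasta only: max(73/15, 13/8) = 4.867 servings → $2.92.
hummus only: max(73/21, 13/4) = 3.476 servings → $1.39.
pasta + hummus with both targets exact would need a negative amount; discard.
The minimum over all feasible corners is $1.39.

$1.39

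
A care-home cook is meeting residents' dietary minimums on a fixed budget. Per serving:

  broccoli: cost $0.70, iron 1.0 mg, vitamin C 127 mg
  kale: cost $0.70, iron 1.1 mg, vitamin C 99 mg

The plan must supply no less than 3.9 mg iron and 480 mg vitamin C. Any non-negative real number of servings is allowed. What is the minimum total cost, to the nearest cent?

broccoli only: max(3.9/1.0, 480/127) = 3.9 servings → $2.73.
kale only: max(3.9/1.1, 480/99) = 4.848 servings → $3.39.
broccoli + kale with both tight: 3.486 servings and 0.3759 servings → $2.70.
So the least-cost plan costs $2.70.

$2.70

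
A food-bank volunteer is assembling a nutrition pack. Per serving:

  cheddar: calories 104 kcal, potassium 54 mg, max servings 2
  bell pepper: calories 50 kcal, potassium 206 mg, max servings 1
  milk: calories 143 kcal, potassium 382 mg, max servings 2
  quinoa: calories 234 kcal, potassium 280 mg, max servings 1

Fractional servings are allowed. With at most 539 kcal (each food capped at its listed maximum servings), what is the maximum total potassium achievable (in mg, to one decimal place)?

1212.9 mg

Potassium per kcal: bell pepper 4.12, milk 2.671, quinoa 1.197, cheddar 0.5192.
Take 1 serving of bell pepper: uses 50 kcal, +206.0 mg potassium (running total 206.0 mg).
Take 2 servings of milk: uses 286 kcal, +764.0 mg potassium (running total 970.0 mg).
Take 0.8675 servings of quinoa: uses 203 kcal, +242.9 mg potassium (running total 1212.9 mg).
Filling greedily by potassium-per-kcal is optimal for one linear limit, giving 1212.9 mg.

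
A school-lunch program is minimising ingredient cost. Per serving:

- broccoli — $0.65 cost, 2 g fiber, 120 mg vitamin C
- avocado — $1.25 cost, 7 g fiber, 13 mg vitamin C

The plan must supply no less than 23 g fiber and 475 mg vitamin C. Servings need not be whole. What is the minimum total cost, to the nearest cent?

$5.20

The cheapest plan sits at a corner of the feasible region — with two constraints it uses at most two foods.
broccoli only: max(23/2, 475/120) = 11.5 servings → $7.47.
avocado only: max(23/7, 475/13) = 36.54 servings → $45.67.
broccoli + avocado with both tight: 3.717 servings and 2.224 servings → $5.20.
The minimum over all feasible corners is $5.20.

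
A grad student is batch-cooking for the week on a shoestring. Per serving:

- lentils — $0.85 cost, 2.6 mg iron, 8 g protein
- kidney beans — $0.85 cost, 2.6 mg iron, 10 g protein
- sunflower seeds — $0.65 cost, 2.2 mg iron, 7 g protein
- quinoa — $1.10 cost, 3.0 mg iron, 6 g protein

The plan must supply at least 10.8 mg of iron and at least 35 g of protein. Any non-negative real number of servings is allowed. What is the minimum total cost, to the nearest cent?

Check every corner: each single food scaled to meet both minima, and each pair solved so both constraints bind.
lentils only: max(10.8/2.6, 35/8) = 4.375 servings → $3.72.
kidney beans only: max(10.8/2.6, 35/10) = 4.154 servings → $3.53.
sunflower seeds only: max(10.8/2.2, 35/7) = 5 servings → $3.25.
quinoa only: max(10.8/3.0, 35/6) = 5.833 servings → $6.42.
lentils + kidney beans with both tight: 3.269 servings and 0.8846 servings → $3.53.
lentils + sunflower seeds with both targets exact would need a negative amount; discard.
lentils + quinoa with both targets exact would need a negative amount; discard.
kidney beans + sunflower seeds with both tight: 0.3684 servings and 4.474 servings → $3.22.
kidney beans + quinoa with both tight: 2.792 servings and 1.181 servings → $3.67.
sunflower seeds + quinoa: the both-tight solution has a negative serving — not a feasible corner.
The minimum over all feasible corners is $3.22.

$3.22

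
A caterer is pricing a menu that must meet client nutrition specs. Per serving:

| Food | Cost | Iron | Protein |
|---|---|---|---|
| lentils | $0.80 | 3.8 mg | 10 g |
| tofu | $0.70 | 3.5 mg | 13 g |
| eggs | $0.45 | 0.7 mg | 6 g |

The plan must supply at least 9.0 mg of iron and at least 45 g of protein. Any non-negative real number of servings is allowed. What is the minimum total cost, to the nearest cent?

Compare the cost at each extreme point of the feasible region.
lentils only: max(9.0/3.8, 45/10) = 4.5 servings → $3.60.
tofu only: max(9.0/3.5, 45/13) = 3.462 servings → $2.42.
eggs only: max(9.0/0.7, 45/6) = 12.86 servings → $5.79.
lentils + tofu with both targets exact would need a negative amount; discard.
lentils + eggs with both tight: 1.424 servings and 5.127 servings → $3.45.
tofu + eggs with both tight: 1.891 servings and 3.403 servings → $2.86.
So the least-cost plan costs $2.42.

$2.42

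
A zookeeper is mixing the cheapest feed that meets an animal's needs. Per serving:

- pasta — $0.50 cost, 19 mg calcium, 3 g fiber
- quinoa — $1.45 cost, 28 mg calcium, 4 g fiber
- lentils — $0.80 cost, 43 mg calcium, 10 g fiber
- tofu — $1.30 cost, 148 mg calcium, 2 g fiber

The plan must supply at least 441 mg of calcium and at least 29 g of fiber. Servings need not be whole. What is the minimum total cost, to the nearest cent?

$4.91

A basic optimal solution has at most two foods positive. Try each food alone and each pair with both targets met exactly.
pasta only: max(441/19, 29/3) = 23.21 servings → $11.61.
quinoa only: max(441/28, 29/4) = 15.75 servings → $22.84.
lentils only: max(441/43, 29/10) = 10.26 servings → $8.20.
tofu only: max(441/148, 29/2) = 14.5 servings → $18.85.
pasta + quinoa with both targets exact would need a negative amount; discard.
pasta + lentils with both targets exact would need a negative amount; discard.
pasta + tofu with both tight: 8.399 servings and 1.901 servings → $6.67.
quinoa + lentils: the both-tight solution has a negative serving — not a feasible corner.
quinoa + tofu with both tight: 6.362 servings and 1.776 servings → $11.53.
lentils + tofu with both tight: 2.446 servings and 2.269 servings → $4.91.
So the least-cost plan costs $4.91.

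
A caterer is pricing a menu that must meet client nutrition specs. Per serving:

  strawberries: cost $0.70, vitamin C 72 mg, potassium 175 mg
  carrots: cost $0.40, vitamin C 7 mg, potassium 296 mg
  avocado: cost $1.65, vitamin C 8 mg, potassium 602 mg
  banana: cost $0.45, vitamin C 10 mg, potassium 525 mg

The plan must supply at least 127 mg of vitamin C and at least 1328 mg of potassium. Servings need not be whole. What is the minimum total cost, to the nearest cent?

$1.95

Minimising a linear cost over {vitamin C ≥ 127, potassium ≥ 1328, servings ≥ 0} — the optimum is at a vertex, using one or two foods.
strawberries only: max(127/72, 1328/175) = 7.589 servings → $5.31.
carrots only: max(127/7, 1328/296) = 18.14 servings → $7.26.
avocado only: max(127/8, 1328/602) = 15.88 servings → $26.19.
banana only: max(127/10, 1328/525) = 12.7 servings → $5.71.
strawberries + carrots with both tight: 1.409 servings and 3.654 servings → $2.45.
strawberries + avocado with both tight: 1.569 servings and 1.75 servings → $3.99.
strawberries + banana with both tight: 1.481 servings and 2.036 servings → $1.95.
carrots + avocado: the both-tight solution has a negative serving — not a feasible corner.
carrots + banana: intersection lies outside the first quadrant.
avocado + banana: the both-tight solution has a negative serving — not a feasible corner.
Cheapest feasible corner: $1.95.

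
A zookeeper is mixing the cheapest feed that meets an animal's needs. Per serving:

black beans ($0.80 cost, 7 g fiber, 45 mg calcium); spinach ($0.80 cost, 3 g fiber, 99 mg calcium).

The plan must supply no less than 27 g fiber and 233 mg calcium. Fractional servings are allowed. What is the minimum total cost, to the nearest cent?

$3.43

For a min-cost LP with two ≥-constraints, a basic feasible solution has at most two positive variables.
black beans only: max(27/7, 233/45) = 5.178 servings → $4.14.
spinach only: max(27/3, 233/99) = 9 servings → $7.20.
black beans + spinach with both tight: 3.538 servings and 0.7455 servings → $3.43.
The minimum over all feasible corners is $3.43.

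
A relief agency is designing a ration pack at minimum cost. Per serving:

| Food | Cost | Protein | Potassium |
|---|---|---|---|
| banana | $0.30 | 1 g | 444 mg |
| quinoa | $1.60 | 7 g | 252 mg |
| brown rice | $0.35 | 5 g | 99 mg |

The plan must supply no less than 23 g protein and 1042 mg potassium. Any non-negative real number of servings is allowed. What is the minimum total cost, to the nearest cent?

$1.93

The cheapest plan sits at a corner of the feasible region — with two constraints it uses at most two foods.
banana only: max(23/1, 1042/444) = 23 servings → $6.90.
quinoa only: max(23/7, 1042/252) = 4.135 servings → $6.62.
brown rice only: max(23/5, 1042/99) = 10.53 servings → $3.68.
banana + quinoa with both tight: 0.5245 servings and 3.211 servings → $5.29.
banana + brown rice with both tight: 1.383 servings and 4.323 servings → $1.93.
quinoa + brown rice: the both-tight solution has a negative serving — not a feasible corner.
Cheapest feasible corner: $1.93.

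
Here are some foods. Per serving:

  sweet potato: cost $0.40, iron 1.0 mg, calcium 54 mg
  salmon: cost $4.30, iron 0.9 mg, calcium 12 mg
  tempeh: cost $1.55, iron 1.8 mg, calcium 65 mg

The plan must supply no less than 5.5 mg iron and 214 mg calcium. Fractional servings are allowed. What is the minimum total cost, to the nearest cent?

$2.20

Two binding constraints pin down two serving amounts, so the optimal mix uses at most two foods. The candidates are each food alone (scaled to the tighter of iron/calcium) and each pair with both constraints tight.
sweet potato only: max(5.5/1.0, 214/54) = 5.5 servings → $2.20.
salmon only: max(5.5/0.9, 214/12) = 17.83 servings → $76.68.
tempeh only: max(5.5/1.8, 214/65) = 3.292 servings → $5.10.
sweet potato + salmon with both tight: 3.459 servings and 2.268 servings → $11.13.
sweet potato + tempeh with both tight: 0.8602 servings and 2.578 servings → $4.34.
salmon + tempeh with both targets exact would need a negative amount; discard.
So the least-cost plan costs $2.20.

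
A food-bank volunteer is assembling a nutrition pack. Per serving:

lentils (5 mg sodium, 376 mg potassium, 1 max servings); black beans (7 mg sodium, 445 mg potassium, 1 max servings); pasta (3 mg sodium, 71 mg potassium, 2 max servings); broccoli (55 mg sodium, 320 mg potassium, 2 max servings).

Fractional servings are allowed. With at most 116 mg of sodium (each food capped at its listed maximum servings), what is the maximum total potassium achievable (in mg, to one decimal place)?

1533.2 mg

Potassium per mg sodium: lentils 75.2, black beans 63.57, pasta 23.67, broccoli 5.818.
Take 1 serving of lentils: uses 5 mg sodium, +376.0 mg potassium (running total 376.0 mg).
Take 1 serving of black beans: uses 7 mg sodium, +445.0 mg potassium (running total 821.0 mg).
Take 2 servings of pasta: uses 6 mg sodium, +142.0 mg potassium (running total 963.0 mg).
Take 1.782 servings of broccoli: uses 98 mg sodium, +570.2 mg potassium (running total 1533.2 mg).
Filling greedily by potassium-per-mg sodium is optimal for one linear limit, giving 1533.2 mg.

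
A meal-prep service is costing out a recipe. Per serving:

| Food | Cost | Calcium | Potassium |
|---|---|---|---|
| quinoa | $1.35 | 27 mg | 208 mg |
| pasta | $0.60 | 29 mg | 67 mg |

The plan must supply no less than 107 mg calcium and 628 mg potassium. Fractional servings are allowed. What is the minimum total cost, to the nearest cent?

The cheapest plan sits at a corner of the feasible region — with two constraints it uses at most two foods.
quinoa only: max(107/27, 628/208) = 3.963 servings → $5.35.
pasta only: max(107/29, 628/67) = 9.373 servings → $5.62.
quinoa + pasta with both tight: 2.615 servings and 1.255 servings → $4.28.
The minimum over all feasible corners is $4.28.

$4.28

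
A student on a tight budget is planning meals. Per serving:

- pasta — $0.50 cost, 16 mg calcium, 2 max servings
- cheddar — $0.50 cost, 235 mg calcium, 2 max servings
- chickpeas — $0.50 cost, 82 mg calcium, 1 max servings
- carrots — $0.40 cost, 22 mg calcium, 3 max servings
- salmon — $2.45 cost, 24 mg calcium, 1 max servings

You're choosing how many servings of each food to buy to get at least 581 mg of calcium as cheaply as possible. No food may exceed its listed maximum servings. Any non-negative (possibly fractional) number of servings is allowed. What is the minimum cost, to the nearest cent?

$2.03

Cost per mg of calcium: cheddar $0.0021, chickpeas $0.0061, carrots $0.0182, pasta $0.0312, salmon $0.1021.
Take 2 servings of cheddar: +470.0 mg calcium for $1.00 (total $1.00, still need 111.0 mg).
Take 1 serving of chickpeas: +82.0 mg calcium for $0.50 (total $1.50, still need 29.0 mg).
Take 1.318 servings of carrots: +29.0 mg calcium for $0.53 (total $2.03, still need 0.0 mg).
Greedy by cheapest-per-mg is optimal for a single linear constraint, so the minimum cost is $2.03.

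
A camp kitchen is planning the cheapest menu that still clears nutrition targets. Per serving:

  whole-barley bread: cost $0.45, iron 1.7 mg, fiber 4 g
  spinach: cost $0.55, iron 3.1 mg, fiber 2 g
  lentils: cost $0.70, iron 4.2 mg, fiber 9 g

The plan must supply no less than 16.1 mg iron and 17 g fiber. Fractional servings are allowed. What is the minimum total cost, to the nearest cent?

$2.68

This is a tiny linear program; its minimum lies at a vertex of the feasible set. List the vertices and price them.
whole-barley bread only: max(16.1/1.7, 17/4) = 9.471 servings → $4.26.
spinach only: max(16.1/3.1, 17/2) = 8.5 servings → $4.67.
lentils only: max(16.1/4.2, 17/9) = 3.833 servings → $2.68.
whole-barley bread + spinach with both tight: 2.278 servings and 3.944 servings → $3.19.
whole-barley bread + lentils: intersection lies outside the first quadrant.
spinach + lentils with both tight: 3.769 servings and 1.051 servings → $2.81.
So the least-cost plan costs $2.68.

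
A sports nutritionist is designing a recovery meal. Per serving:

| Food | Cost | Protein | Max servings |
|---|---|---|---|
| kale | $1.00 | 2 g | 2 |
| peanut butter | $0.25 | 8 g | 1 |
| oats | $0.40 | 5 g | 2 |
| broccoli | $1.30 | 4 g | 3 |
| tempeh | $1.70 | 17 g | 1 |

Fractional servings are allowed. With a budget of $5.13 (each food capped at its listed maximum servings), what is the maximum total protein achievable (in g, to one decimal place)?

Protein per dollar: peanut butter 32, oats 12.5, tempeh 10, broccoli 3.077, kale 2.
Take 1 serving of peanut butter: spends $0.25, +8.0 g protein (running total 8.0 g).
Take 2 servings of oats: spends $0.80, +10.0 g protein (running total 18.0 g).
Take 1 serving of tempeh: spends $1.70, +17.0 g protein (running total 35.0 g).
Take 1.831 servings of broccoli: spends $2.38, +7.3 g protein (running total 42.3 g).
Filling greedily by protein-per-dollar is optimal for one linear limit, giving 42.3 g.

42.3 g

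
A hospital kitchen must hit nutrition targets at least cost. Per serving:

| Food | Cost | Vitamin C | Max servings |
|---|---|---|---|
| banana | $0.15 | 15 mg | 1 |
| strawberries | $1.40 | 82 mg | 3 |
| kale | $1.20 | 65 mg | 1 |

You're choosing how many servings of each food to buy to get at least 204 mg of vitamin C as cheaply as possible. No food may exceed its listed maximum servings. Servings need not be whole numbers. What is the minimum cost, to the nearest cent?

Cost per mg of vitamin C: banana $0.0100, strawberries $0.0171, kale $0.0185.
Take 1 serving of banana: +15.0 mg vitamin C for $0.15 (total $0.15, still need 189.0 mg).
Take 2.305 servings of strawberries: +189.0 mg vitamin C for $3.23 (total $3.38, still need 0.0 mg).
Greedy by cheapest-per-mg is optimal for a single linear constraint, so the minimum cost is $3.38.

$3.38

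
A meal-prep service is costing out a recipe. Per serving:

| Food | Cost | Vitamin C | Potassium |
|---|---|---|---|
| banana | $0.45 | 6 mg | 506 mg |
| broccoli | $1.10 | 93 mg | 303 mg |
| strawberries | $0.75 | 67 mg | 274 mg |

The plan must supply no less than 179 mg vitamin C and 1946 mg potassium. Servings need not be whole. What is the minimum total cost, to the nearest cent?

$2.97

This is a tiny linear program; its minimum lies at a vertex of the feasible set. List the vertices and price them.
banana only: max(179/6, 1946/506) = 29.83 servings → $13.43.
broccoli only: max(179/93, 1946/303) = 6.422 servings → $7.06.
strawberries only: max(179/67, 1946/274) = 7.102 servings → $5.33.
banana + broccoli with both tight: 2.802 servings and 1.744 servings → $3.18.
banana + strawberries with both tight: 2.521 servings and 2.446 servings → $2.97.
broccoli + strawberries: the both-tight solution has a negative serving — not a feasible corner.
Cheapest feasible corner: $2.97.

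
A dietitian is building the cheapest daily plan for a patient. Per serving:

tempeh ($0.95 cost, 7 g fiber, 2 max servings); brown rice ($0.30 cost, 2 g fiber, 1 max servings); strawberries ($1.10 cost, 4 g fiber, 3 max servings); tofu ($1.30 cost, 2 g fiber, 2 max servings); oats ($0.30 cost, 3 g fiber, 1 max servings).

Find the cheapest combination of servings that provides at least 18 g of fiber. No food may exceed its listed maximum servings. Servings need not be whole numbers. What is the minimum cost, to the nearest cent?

Cost per g of fiber: oats $0.1000, tempeh $0.1357, brown rice $0.1500, strawberries $0.2750, tofu $0.6500.
Take 1 serving of oats: +3.0 g fiber for $0.30 (total $0.30, still need 15.0 g).
Take 2 servings of tempeh: +14.0 g fiber for $1.90 (total $2.20, still need 1.0 g).
Take 0.5 servings of brown rice: +1.0 g fiber for $0.15 (total $2.35, still need 0.0 g).
Filling from the cheapest source first is optimal under one linear minimum: $2.35.

$2.35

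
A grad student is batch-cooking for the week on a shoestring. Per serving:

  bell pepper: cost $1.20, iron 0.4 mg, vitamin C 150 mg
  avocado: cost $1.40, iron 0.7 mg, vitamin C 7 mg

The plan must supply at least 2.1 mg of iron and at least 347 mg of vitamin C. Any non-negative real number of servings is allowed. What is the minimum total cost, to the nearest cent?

$5.09

For a min-cost LP with two ≥-constraints, a basic feasible solution has at most two positive variables.
bell pepper only: max(2.1/0.4, 347/150) = 5.25 servings → $6.30.
avocado only: max(2.1/0.7, 347/7) = 49.57 servings → $69.40.
bell pepper + avocado with both tight: 2.233 servings and 1.724 servings → $5.09.
Cheapest feasible corner: $5.09.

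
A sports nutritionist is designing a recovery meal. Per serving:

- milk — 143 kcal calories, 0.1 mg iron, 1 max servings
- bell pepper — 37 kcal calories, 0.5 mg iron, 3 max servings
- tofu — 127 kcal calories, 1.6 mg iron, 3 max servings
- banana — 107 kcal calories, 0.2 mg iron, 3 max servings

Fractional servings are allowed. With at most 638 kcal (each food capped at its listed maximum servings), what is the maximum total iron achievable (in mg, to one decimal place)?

Iron per kcal: bell pepper 0.01351, tofu 0.0126, banana 0.001869, milk 0.0006993.
Take 3 servings of bell pepper: uses 111 kcal, +1.5 mg iron (running total 1.5 mg).
Take 3 servings of tofu: uses 381 kcal, +4.8 mg iron (running total 6.3 mg).
Take 1.364 servings of banana: uses 146 kcal, +0.3 mg iron (running total 6.6 mg).
Greedy by best ratio exhausts the calories allowance optimally: 6.6 mg.

6.6 mg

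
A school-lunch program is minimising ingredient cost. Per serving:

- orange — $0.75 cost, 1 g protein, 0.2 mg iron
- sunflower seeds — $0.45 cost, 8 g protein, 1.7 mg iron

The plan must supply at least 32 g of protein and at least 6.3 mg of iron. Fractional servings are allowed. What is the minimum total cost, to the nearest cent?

orange only: max(32/1, 6.3/0.2) = 32 servings → $24.00.
sunflower seeds only: max(32/8, 6.3/1.7) = 4 servings → $1.80.
orange + sunflower seeds: intersection lies outside the first quadrant.
So the least-cost plan costs $1.80.

$1.80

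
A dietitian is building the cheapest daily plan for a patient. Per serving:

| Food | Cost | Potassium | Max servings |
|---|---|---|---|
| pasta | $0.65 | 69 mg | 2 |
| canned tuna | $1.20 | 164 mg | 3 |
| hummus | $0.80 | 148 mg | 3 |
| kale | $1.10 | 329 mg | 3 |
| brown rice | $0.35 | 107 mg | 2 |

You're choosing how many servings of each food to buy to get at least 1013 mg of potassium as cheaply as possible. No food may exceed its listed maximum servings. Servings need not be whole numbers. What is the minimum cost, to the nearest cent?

$3.37

Cost per mg of potassium: brown rice $0.0033, kale $0.0033, hummus $0.0054, canned tuna $0.0073, pasta $0.0094.
Take 2 servings of brown rice: +214.0 mg potassium for $0.70 (total $0.70, still need 799.0 mg).
Take 2.429 servings of kale: +799.0 mg potassium for $2.67 (total $3.37, still need 0.0 mg).
Greedy by cheapest-per-mg is optimal for a single linear constraint, so the minimum cost is $3.37.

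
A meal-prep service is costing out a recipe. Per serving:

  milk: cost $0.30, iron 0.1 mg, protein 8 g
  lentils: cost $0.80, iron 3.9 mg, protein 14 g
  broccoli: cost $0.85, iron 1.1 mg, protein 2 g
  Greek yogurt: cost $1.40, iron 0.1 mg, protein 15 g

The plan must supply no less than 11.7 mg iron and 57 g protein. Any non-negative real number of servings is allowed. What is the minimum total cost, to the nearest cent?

This is a tiny linear program; its minimum lies at a vertex of the feasible set. List the vertices and price them.
milk only: max(11.7/0.1, 57/8) = 117 servings → $35.10.
lentils only: max(11.7/3.9, 57/14) = 4.071 servings → $3.26.
broccoli only: max(11.7/1.1, 57/2) = 28.5 servings → $24.23.
Greek yogurt only: max(11.7/0.1, 57/15) = 117 servings → $163.80.
milk + lentils with both tight: 1.963 servings and 2.95 servings → $2.95.
milk + broccoli with both tight: 4.57 servings and 10.22 servings → $10.06.
milk + Greek yogurt: the both-tight solution has a negative serving — not a feasible corner.
lentils + broccoli: the both-tight solution has a negative serving — not a feasible corner.
lentils + Greek yogurt with both tight: 2.974 servings and 1.025 servings → $3.81.
broccoli + Greek yogurt with both tight: 10.42 servings and 2.411 servings → $12.23.
The minimum over all feasible corners is $2.95.

$2.95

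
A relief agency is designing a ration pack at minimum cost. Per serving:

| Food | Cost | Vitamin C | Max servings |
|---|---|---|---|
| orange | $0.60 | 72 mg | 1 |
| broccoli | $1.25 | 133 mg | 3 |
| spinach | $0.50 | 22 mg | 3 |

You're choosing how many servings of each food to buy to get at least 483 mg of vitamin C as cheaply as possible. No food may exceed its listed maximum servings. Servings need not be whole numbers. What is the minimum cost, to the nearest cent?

$4.62

Cost per mg of vitamin C: orange $0.0083, broccoli $0.0094, spinach $0.0227.
Take 1 serving of orange: +72.0 mg vitamin C for $0.60 (total $0.60, still need 411.0 mg).
Take 3 servings of broccoli: +399.0 mg vitamin C for $3.75 (total $4.35, still need 12.0 mg).
Take 0.5455 servings of spinach: +12.0 mg vitamin C for $0.27 (total $4.62, still need 0.0 mg).
Greedy by cheapest-per-mg is optimal for a single linear constraint, so the minimum cost is $4.62.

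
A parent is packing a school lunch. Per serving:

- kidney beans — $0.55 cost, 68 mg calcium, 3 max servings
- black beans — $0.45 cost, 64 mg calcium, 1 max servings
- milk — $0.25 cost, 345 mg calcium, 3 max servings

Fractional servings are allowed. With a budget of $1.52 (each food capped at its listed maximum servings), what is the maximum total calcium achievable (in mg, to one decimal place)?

Calcium per dollar: milk 1380, black beans 142.2, kidney beans 123.6.
Take 3 servings of milk: spends $0.75, +1035.0 mg calcium (running total 1035.0 mg).
Take 1 serving of black beans: spends $0.45, +64.0 mg calcium (running total 1099.0 mg).
Take 0.5818 servings of kidney beans: spends $0.32, +39.6 mg calcium (running total 1138.6 mg).
Greedy by best ratio exhausts the cost allowance optimally: 1138.6 mg.

1138.6 mg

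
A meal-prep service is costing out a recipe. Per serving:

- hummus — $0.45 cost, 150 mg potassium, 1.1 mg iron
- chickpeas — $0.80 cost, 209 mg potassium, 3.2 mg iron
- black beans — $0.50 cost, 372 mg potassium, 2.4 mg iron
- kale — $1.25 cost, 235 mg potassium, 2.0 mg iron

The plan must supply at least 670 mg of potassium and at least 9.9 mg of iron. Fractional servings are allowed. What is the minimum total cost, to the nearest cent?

$2.06

hummus only: max(670/150, 9.9/1.1) = 9 servings → $4.05.
chickpeas only: max(670/209, 9.9/3.2) = 3.206 servings → $2.56.
black beans only: max(670/372, 9.9/2.4) = 4.125 servings → $2.06.
kale only: max(670/235, 9.9/2.0) = 4.95 servings → $6.19.
hummus + chickpeas with both tight: 0.2995 servings and 2.991 servings → $2.53.
hummus + black beans with both targets exact would need a negative amount; discard.
hummus + kale with both targets exact would need a negative amount; discard.
chickpeas + black beans with both tight: 3.012 servings and 0.1087 servings → $2.46.
chickpeas + kale with both tight: 2.954 servings and 0.2243 servings → $2.64.
black beans + kale: intersection lies outside the first quadrant.
Cheapest feasible corner: $2.06.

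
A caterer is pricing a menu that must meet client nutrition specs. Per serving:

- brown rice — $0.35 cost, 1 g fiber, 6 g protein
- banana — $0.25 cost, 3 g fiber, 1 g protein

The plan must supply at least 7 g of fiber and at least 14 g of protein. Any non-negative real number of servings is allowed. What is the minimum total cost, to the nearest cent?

$1.13

The cheapest plan sits at a corner of the feasible region — with two constraints it uses at most two foods.
brown rice only: max(7/1, 14/6) = 7 servings → $2.45.
banana only: max(7/3, 14/1) = 14 servings → $3.50.
brown rice + banana with both tight: 2.059 servings and 1.647 servings → $1.13.
The minimum over all feasible corners is $1.13.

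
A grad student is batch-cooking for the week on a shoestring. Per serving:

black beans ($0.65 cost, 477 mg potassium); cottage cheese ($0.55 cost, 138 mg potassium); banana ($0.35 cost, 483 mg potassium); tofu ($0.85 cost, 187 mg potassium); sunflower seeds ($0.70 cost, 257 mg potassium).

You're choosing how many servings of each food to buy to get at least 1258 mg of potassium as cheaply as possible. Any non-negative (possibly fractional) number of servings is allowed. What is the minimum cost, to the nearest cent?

Cost per mg of potassium: banana $0.0007, black beans $0.0014, sunflower seeds $0.0027, cottage cheese $0.0040, tofu $0.0045.
With no serving limits, use only banana: 1258 mg / 483 mg = 2.605 servings × $0.35 = $0.91.

$0.91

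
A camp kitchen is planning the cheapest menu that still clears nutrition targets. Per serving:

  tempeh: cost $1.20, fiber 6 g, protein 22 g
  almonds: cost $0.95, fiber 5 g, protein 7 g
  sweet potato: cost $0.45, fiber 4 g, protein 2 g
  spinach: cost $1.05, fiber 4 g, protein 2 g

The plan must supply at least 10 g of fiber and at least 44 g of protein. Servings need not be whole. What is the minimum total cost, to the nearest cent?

$2.40

The cheapest plan sits at a corner of the feasible region — with two constraints it uses at most two foods.
tempeh only: max(10/6, 44/22) = 2 servings → $2.40.
almonds only: max(10/5, 44/7) = 6.286 servings → $5.97.
sweet potato only: max(10/4, 44/2) = 22 servings → $9.90.
spinach only: max(10/4, 44/2) = 22 servings → $23.10.
tempeh + almonds: the both-tight solution has a negative serving — not a feasible corner.
tempeh + sweet potato with both targets exact would need a negative amount; discard.
tempeh + spinach: intersection lies outside the first quadrant.
almonds + sweet potato: the both-tight solution has a negative serving — not a feasible corner.
almonds + spinach: the both-tight solution has a negative serving — not a feasible corner.
sweet potato + spinach (both tight): parallel constraints — no distinct corner.
Cheapest feasible corner: $2.40.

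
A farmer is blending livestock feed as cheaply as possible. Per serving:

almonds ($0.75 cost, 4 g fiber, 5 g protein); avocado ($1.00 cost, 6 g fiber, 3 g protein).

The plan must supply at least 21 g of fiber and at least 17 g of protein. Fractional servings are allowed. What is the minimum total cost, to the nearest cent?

The cheapest plan sits at a corner of the feasible region — with two constraints it uses at most two foods.
almonds only: max(21/4, 17/5) = 5.25 servings → $3.94.
avocado only: max(21/6, 17/3) = 5.667 servings → $5.67.
almonds + avocado with both tight: 2.167 servings and 2.056 servings → $3.68.
So the least-cost plan costs $3.68.

$3.68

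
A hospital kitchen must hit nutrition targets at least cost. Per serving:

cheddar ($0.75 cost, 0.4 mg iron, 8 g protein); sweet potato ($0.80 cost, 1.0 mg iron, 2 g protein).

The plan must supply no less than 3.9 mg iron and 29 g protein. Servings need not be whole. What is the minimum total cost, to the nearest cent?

$4.39

An LP optimum is at a vertex; with two nutrient constraints at most two foods are used. Check each candidate.
cheddar only: max(3.9/0.4, 29/8) = 9.75 servings → $7.31.
sweet potato only: max(3.9/1.0, 29/2) = 14.5 servings → $11.60.
cheddar + sweet potato with both tight: 2.944 servings and 2.722 servings → $4.39.
Cheapest feasible corner: $4.39.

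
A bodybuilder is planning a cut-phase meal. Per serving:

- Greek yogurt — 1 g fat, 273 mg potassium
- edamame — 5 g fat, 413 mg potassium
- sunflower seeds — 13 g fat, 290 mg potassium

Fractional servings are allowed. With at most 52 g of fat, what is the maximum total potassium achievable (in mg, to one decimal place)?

Potassium per g fat: Greek yogurt 273, edamame 82.6, sunflower seeds 22.31.
With no serving limits, spend the whole fat allowance on Greek yogurt: 52 g / 1 g × 273 mg = 14196.0 mg.

14196.0 mg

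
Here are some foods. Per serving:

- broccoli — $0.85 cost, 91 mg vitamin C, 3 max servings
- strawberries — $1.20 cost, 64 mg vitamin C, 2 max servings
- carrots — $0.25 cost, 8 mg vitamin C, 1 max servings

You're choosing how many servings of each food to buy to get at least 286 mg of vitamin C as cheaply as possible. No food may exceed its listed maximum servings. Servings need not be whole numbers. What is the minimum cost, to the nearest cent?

$2.79

Cost per mg of vitamin C: broccoli $0.0093, strawberries $0.0187, carrots $0.0312.
Take 3 servings of broccoli: +273.0 mg vitamin C for $2.55 (total $2.55, still need 13.0 mg).
Take 0.2031 servings of strawberries: +13.0 mg vitamin C for $0.24 (total $2.79, still need 0.0 mg).
Greedy by cheapest-per-mg is optimal for a single linear constraint, so the minimum cost is $2.79.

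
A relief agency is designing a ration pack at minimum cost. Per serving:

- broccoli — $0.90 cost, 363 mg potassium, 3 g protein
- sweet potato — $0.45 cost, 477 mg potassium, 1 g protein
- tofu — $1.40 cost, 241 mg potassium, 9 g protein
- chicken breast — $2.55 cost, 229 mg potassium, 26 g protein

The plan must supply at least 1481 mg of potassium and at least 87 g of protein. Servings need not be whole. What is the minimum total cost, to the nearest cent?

Check every corner: each single food scaled to meet both minima, and each pair solved so both constraints bind.
broccoli only: max(1481/363, 87/3) = 29 servings → $26.10.
sweet potato only: max(1481/477, 87/1) = 87 servings → $39.15.
tofu only: max(1481/241, 87/9) = 9.667 servings → $13.53.
chicken breast only: max(1481/229, 87/26) = 6.467 servings → $16.49.
broccoli + sweet potato: intersection lies outside the first quadrant.
broccoli + tofu: the both-tight solution has a negative serving — not a feasible corner.
broccoli + chicken breast with both tight: 2.124 servings and 3.101 servings → $9.82.
sweet potato + tofu with both targets exact would need a negative amount; discard.
sweet potato + chicken breast with both tight: 1.527 servings and 3.287 servings → $9.07.
tofu + chicken breast with both tight: 4.419 servings and 1.816 servings → $10.82.
Cheapest feasible corner: $9.07.

$9.07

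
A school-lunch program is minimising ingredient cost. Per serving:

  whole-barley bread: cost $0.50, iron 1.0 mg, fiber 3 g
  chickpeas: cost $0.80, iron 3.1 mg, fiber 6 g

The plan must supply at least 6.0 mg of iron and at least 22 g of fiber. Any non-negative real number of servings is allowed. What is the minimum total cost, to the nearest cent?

Minimising a linear cost over {iron ≥ 6.0, fiber ≥ 22, servings ≥ 0} — the optimum is at a vertex, using one or two foods.
whole-barley bread only: max(6.0/1.0, 22/3) = 7.333 servings → $3.67.
chickpeas only: max(6.0/3.1, 22/6) = 3.667 servings → $2.93.
whole-barley bread + chickpeas: intersection lies outside the first quadrant.
Cheapest feasible corner: $2.93.

$2.93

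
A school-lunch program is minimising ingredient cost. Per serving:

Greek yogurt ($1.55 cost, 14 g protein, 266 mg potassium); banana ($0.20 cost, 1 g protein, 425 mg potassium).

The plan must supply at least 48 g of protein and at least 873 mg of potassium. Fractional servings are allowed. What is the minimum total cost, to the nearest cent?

An LP optimum is at a vertex; with two nutrient constraints at most two foods are used. Check each candidate.
Greek yogurt only: max(48/14, 873/266) = 3.429 servings → $5.31.
banana only: max(48/1, 873/425) = 48 servings → $9.60.
Greek yogurt + banana: intersection lies outside the first quadrant.
Cheapest feasible corner: $5.31.

$5.31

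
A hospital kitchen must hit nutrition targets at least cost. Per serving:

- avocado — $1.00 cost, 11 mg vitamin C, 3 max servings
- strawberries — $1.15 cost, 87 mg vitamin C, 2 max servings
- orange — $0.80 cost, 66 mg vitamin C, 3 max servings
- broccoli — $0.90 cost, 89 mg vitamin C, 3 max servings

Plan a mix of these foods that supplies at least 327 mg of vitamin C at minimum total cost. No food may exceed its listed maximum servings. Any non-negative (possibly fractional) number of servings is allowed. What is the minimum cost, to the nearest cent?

$3.43

Cost per mg of vitamin C: broccoli $0.0101, orange $0.0121, strawberries $0.0132, avocado $0.0909.
Take 3 servings of broccoli: +267.0 mg vitamin C for $2.70 (total $2.70, still need 60.0 mg).
Take 0.9091 servings of orange: +60.0 mg vitamin C for $0.73 (total $3.43, still need 0.0 mg).
Filling from the cheapest source first is optimal under one linear minimum: $3.43.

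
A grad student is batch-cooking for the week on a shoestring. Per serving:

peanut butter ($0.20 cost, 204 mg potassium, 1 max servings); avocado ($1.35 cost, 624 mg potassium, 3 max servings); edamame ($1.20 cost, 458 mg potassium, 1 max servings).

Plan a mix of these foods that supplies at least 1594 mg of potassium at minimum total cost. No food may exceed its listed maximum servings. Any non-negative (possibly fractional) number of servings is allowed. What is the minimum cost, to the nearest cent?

Cost per mg of potassium: peanut butter $0.0010, avocado $0.0022, edamame $0.0026.
Take 1 serving of peanut butter: +204.0 mg potassium for $0.20 (total $0.20, still need 1390.0 mg).
Take 2.228 servings of avocado: +1390.0 mg potassium for $3.01 (total $3.21, still need 0.0 mg).
Greedy by cheapest-per-mg is optimal for a single linear constraint, so the minimum cost is $3.21.

$3.21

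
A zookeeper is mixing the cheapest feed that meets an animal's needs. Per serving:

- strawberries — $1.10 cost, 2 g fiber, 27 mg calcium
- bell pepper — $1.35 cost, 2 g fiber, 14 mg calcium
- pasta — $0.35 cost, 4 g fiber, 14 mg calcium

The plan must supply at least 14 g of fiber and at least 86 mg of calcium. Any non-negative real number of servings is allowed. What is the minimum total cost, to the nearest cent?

$2.15

This is a tiny linear program; its minimum lies at a vertex of the feasible set. List the vertices and price them.
strawberries only: max(14/2, 86/27) = 7 servings → $7.70.
bell pepper only: max(14/2, 86/14) = 7 servings → $9.45.
pasta only: max(14/4, 86/14) = 6.143 servings → $2.15.
strawberries + bell pepper: the both-tight solution has a negative serving — not a feasible corner.
strawberries + pasta with both tight: 1.85 servings and 2.575 servings → $2.94.
bell pepper + pasta with both tight: 5.286 servings and 0.8571 servings → $7.44.
The minimum over all feasible corners is $2.15.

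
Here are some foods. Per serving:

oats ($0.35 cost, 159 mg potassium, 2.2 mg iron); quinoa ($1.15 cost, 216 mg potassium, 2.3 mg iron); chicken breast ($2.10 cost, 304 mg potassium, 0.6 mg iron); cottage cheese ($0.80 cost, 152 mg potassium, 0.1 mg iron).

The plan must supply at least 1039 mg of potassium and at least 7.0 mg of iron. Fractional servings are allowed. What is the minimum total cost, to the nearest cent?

$2.29

Two binding constraints pin down two serving amounts, so the optimal mix uses at most two foods. The candidates are each food alone (scaled to the tighter of potassium/iron) and each pair with both constraints tight.
oats only: max(1039/159, 7.0/2.2) = 6.535 servings → $2.29.
quinoa only: max(1039/216, 7.0/2.3) = 4.81 servings → $5.53.
chicken breast only: max(1039/304, 7.0/0.6) = 11.67 servings → $24.50.
cottage cheese only: max(1039/152, 7.0/0.1) = 70 servings → $56.00.
oats + quinoa: the both-tight solution has a negative serving — not a feasible corner.
oats + chicken breast with both tight: 2.624 servings and 2.045 servings → $5.21.
oats + cottage cheese with both tight: 3.014 servings and 3.682 servings → $4.00.
quinoa + chicken breast with both tight: 2.642 servings and 1.541 servings → $6.27.
quinoa + cottage cheese with both tight: 2.927 servings and 2.676 servings → $5.51.
chicken breast + cottage cheese: the both-tight solution has a negative serving — not a feasible corner.
The minimum over all feasible corners is $2.29.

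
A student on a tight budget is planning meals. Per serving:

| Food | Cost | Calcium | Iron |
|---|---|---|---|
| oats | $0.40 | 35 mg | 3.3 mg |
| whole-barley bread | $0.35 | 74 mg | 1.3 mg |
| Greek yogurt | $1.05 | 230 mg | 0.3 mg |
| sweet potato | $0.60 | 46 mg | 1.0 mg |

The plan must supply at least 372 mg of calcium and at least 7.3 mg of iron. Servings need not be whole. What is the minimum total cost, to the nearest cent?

Minimising a linear cost over {calcium ≥ 372, iron ≥ 7.3, servings ≥ 0} — the optimum is at a vertex, using one or two foods.
oats only: max(372/35, 7.3/3.3) = 10.63 servings → $4.25.
whole-barley bread only: max(372/74, 7.3/1.3) = 5.615 servings → $1.97.
Greek yogurt only: max(372/230, 7.3/0.3) = 24.33 servings → $25.55.
sweet potato only: max(372/46, 7.3/1.0) = 8.087 servings → $4.85.
oats + whole-barley bread with both tight: 0.2849 servings and 4.892 servings → $1.83.
oats + Greek yogurt with both tight: 2.094 servings and 1.299 servings → $2.20.
oats + sweet potato: the both-tight solution has a negative serving — not a feasible corner.
whole-barley bread + Greek yogurt: the both-tight solution has a negative serving — not a feasible corner.
whole-barley bread + sweet potato with both tight: 2.549 servings and 3.986 servings → $3.28.
Greek yogurt + sweet potato with both tight: 0.1674 servings and 7.25 servings → $4.53.
The minimum over all feasible corners is $1.83.

$1.83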